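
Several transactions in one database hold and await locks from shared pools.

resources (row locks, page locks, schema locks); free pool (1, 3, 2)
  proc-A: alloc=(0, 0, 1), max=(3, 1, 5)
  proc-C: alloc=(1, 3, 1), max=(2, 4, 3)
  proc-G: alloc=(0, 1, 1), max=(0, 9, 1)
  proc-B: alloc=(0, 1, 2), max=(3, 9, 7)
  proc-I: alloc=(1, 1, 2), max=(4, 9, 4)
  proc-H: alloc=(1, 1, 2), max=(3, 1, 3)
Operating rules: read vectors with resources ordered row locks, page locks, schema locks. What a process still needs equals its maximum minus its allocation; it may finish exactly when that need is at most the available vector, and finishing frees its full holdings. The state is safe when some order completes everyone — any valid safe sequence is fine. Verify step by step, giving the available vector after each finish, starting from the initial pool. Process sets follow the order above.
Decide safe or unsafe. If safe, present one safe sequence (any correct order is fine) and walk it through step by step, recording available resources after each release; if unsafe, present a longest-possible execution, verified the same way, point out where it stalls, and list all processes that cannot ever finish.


The state is UNSAFE.
Key observation: the wall is page locks: completing proc-C, proc-H, proc-A brings the pool only to (3, 7, 6), and all the rest need more.
The run proc-C, proc-H, proc-A cannot be extended any further. Verifying each step:
  pool = (1, 3, 2)
  run proc-C (needs (1, 1, 2), free (1, 3, 2)); after release of (1, 3, 1) the pool is (2, 6, 3)
  run proc-H (needs (2, 0, 1), free (2, 6, 3)); after release of (1, 1, 2) the pool is (3, 7, 5)
  run proc-A (needs (3, 1, 4), free (3, 7, 5)); after release of (0, 0, 1) the pool is (3, 7, 6)
  proc-G still needs (0, 8, 0) but only (3, 7, 6) is free — short on page locks
  proc-B still needs (3, 8, 5) but only (3, 7, 6) is free — short on page locks
  proc-I still needs (3, 8, 2) but only (3, 7, 6) is free — short on page locks
Permanently blocked: proc-G, proc-B and proc-I.


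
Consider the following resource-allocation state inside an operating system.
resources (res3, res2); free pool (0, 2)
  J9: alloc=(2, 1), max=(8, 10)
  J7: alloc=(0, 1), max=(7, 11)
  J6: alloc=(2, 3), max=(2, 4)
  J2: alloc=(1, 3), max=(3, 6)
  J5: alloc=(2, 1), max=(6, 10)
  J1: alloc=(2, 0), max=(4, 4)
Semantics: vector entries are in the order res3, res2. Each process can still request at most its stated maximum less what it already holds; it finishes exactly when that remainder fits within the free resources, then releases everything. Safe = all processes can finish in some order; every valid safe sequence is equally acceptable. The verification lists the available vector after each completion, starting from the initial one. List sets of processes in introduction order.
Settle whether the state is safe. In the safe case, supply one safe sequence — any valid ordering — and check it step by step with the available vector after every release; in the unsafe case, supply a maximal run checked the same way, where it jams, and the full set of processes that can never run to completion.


UNSAFE — no complete ordering exists.
Key observation: no order helps: past J6, J2, J1, the free pool tops out at (5, 8), below what each blocked process needs in res2.
The run J6, J2, J1 cannot be extended any further. Step-by-step check:
  pool = (0, 2)
  J6 needs (0, 1) <= (0, 2) -> finishes; pool += (2, 3) = (2, 5)
  J2 needs (2, 3) <= (2, 5) -> finishes; pool += (1, 3) = (3, 8)
  J1 needs (2, 4) <= (3, 8) -> finishes; pool += (2, 0) = (5, 8)
  J9 still needs (6, 9) but only (5, 8) is free — short on res3 and res2
  J7 still needs (7, 10) but only (5, 8) is free — short on res3 and res2
  J5 still needs (4, 9) but only (5, 8) is free — short on res2
Processes that can never finish: J9, J7 and J5.


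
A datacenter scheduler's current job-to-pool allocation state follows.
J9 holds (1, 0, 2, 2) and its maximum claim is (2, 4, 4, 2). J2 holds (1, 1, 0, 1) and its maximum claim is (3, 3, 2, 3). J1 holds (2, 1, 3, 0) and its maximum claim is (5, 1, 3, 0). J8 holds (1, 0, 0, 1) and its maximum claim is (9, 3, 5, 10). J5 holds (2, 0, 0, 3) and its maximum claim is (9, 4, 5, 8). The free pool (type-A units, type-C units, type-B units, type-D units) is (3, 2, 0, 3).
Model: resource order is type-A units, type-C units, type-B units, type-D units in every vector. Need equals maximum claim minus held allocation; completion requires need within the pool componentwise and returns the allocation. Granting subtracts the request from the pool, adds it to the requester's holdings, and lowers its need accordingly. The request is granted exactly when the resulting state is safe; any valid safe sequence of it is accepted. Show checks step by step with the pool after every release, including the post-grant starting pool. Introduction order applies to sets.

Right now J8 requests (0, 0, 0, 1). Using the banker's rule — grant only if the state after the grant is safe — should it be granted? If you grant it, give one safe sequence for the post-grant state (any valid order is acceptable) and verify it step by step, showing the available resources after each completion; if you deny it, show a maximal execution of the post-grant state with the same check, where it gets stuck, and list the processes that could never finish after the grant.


GRANT — the state after the grant stays safe, e.g. via J1, J2, J9, J5, J8.
Key observation: the grant leaves (3, 2, 0, 2) free — enough for J1, whose release restarts the cascade.
Verifying the post-grant state step by step:
  pool = (3, 2, 0, 2)
  run J1 (needs (3, 0, 0, 0), free (3, 2, 0, 2)); after release of (2, 1, 3, 0) the pool is (5, 3, 3, 2)
  run J2 (needs (2, 2, 2, 2), free (5, 3, 3, 2)); after release of (1, 1, 0, 1) the pool is (6, 4, 3, 3)
  run J9 (needs (1, 4, 2, 0), free (6, 4, 3, 3)); after release of (1, 0, 2, 2) the pool is (7, 4, 5, 5)
  run J5 (needs (7, 4, 5, 5), free (7, 4, 5, 5)); after release of (2, 0, 0, 3) the pool is (9, 4, 5, 8)
  run J8 (needs (8, 3, 5, 8), free (9, 4, 5, 8)); after release of (1, 0, 0, 2) the pool is (10, 4, 5, 10)


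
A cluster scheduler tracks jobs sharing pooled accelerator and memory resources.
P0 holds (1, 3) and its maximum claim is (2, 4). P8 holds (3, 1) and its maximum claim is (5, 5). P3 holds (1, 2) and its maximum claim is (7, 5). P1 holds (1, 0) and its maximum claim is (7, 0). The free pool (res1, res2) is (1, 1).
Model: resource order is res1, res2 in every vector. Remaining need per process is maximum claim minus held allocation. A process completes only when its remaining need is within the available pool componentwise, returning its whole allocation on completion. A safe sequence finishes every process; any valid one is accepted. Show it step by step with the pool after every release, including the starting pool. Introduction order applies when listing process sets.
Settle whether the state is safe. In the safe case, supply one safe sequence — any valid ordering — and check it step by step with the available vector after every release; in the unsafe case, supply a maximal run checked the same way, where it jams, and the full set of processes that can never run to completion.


The state is UNSAFE.
Key observation: once P0, P8 finish, the pool peaks at (5, 5) — and every remaining process still needs more res1 than that.
Going as far as possible: P0, P8; after that, nothing fits. Verifying each step:
  pool = (1, 1)
  P0: need (1, 1) fits (1, 1); releases (1, 3), pool now (2, 4)
  P8: need (2, 4) fits (2, 4); releases (3, 1), pool now (5, 5)
  P3 cannot run: need (6, 3) vs free (5, 5) (insufficient res1)
  P1 cannot run: need (6, 0) vs free (5, 5) (insufficient res1)
Never able to finish: P3 and P1.


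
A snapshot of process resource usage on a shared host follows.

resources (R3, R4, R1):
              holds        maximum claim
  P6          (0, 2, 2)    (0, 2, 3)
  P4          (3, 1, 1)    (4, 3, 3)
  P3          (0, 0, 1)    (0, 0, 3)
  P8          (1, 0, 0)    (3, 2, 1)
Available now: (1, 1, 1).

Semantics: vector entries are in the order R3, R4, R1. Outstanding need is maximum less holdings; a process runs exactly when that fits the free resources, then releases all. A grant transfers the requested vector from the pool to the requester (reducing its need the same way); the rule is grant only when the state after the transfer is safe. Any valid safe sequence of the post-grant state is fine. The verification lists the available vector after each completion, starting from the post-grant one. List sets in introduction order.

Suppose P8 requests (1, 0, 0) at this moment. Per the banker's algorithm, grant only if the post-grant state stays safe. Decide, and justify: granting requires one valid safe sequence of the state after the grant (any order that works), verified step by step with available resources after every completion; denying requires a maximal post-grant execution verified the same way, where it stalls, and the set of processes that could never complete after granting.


DENY. Granting would leave the state unsafe.
Key observation: the pool after P6, P3 is (0, 3, 4); every surviving request exceeds it in R3, so progress ends there.
Pretend the grant happened; the run P6, P3 goes as far as possible. Verifying each step:
  pool = (0, 1, 1)
  P6: need (0, 0, 1) fits (0, 1, 1); releases (0, 2, 2), pool now (0, 3, 3)
  P3: need (0, 0, 2) fits (0, 3, 3); releases (0, 0, 1), pool now (0, 3, 4)
  P4 still needs (1, 2, 2) but only (0, 3, 4) is free — short on R3
  P8 still needs (1, 2, 1) but only (0, 3, 4) is free — short on R3
Processes that could never finish after the grant: P4 and P8.


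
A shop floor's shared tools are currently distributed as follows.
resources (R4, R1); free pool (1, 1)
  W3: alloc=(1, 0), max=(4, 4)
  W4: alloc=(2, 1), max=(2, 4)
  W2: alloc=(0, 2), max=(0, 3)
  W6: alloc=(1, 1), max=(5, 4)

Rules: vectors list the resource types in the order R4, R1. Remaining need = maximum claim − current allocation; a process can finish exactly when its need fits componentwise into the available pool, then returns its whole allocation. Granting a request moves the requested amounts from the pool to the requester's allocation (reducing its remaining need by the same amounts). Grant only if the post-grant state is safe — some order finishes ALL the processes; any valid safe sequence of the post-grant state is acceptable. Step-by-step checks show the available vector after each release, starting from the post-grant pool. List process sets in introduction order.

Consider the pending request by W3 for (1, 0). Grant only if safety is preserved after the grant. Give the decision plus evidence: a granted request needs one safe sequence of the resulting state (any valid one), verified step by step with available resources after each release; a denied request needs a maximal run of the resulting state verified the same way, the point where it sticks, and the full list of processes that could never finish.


GRANT. The post-grant state is safe; one safe sequence: W2, W4, W3, W6.
Key observation: the transfer keeps a workable pool ((0, 1)); W2 starts the safe sequence.
Check on the post-grant state, step by step:
  pool = (0, 1)
  run W2 (needs (0, 1), free (0, 1)); after release of (0, 2) the pool is (0, 3)
  run W4 (needs (0, 3), free (0, 3)); after release of (2, 1) the pool is (2, 4)
  run W3 (needs (2, 4), free (2, 4)); after release of (2, 0) the pool is (4, 4)
  run W6 (needs (4, 3), free (4, 4)); after release of (1, 1) the pool is (5, 5)


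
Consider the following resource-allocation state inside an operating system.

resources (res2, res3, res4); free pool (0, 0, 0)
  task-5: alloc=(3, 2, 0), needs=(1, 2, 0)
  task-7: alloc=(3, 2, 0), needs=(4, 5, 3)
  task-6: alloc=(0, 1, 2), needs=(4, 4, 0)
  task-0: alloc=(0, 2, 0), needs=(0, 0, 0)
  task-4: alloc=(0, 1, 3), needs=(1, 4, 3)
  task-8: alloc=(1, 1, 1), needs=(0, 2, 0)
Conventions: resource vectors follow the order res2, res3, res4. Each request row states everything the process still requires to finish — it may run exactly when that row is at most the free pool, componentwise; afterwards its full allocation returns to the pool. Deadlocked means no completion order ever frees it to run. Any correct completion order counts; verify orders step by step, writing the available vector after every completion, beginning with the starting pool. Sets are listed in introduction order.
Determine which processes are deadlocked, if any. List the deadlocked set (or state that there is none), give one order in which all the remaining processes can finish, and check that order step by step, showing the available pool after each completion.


No process is deadlocked.
Key observation: the pool covers task-0 at once, and every later process fits after earlier releases.
The rest can finish in the order task-0, task-8, task-5, task-6, task-4, task-7. Check, step by step:
  pool = (0, 0, 0)
  run task-0 (needs (0, 0, 0), free (0, 0, 0)); after release of (0, 2, 0) the pool is (0, 2, 0)
  run task-8 (needs (0, 2, 0), free (0, 2, 0)); after release of (1, 1, 1) the pool is (1, 3, 1)
  run task-5 (needs (1, 2, 0), free (1, 3, 1)); after release of (3, 2, 0) the pool is (4, 5, 1)
  run task-6 (needs (4, 4, 0), free (4, 5, 1)); after release of (0, 1, 2) the pool is (4, 6, 3)
  run task-4 (needs (1, 4, 3), free (4, 6, 3)); after release of (0, 1, 3) the pool is (4, 7, 6)
  run task-7 (needs (4, 5, 3), free (4, 7, 6)); after release of (3, 2, 0) the pool is (7, 9, 6)


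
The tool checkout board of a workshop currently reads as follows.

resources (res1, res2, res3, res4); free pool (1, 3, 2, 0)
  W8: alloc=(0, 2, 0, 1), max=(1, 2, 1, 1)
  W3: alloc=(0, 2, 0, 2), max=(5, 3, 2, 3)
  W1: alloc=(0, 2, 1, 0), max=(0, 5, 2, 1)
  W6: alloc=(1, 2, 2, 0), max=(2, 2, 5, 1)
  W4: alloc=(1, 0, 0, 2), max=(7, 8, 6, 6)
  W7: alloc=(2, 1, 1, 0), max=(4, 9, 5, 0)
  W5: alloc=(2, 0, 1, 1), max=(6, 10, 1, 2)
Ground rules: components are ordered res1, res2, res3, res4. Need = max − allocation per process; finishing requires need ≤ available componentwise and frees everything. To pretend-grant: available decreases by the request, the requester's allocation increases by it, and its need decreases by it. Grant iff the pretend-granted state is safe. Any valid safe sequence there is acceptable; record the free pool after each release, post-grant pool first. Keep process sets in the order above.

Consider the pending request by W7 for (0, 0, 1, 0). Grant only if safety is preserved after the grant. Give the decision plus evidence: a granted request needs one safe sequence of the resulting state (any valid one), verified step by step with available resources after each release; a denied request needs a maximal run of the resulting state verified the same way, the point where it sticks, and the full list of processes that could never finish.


DENY — the pretend-granted state is unsafe.
Key observation: after W8, W1 the pool peaks at (1, 7, 2, 1), and each blocked process is short somewhere: W3 on res1; W6 on res3; W4 on res1, res2, res3, res4; W7 on res1, res2, res3; W5 on res1, res2.
On the post-grant state, W8, W1 is a maximal run — nothing extends it. Check, step by step:
  pool = (1, 3, 1, 0)
  run W8 (needs (1, 0, 1, 0), free (1, 3, 1, 0)); after release of (0, 2, 0, 1) the pool is (1, 5, 1, 1)
  run W1 (needs (0, 3, 1, 1), free (1, 5, 1, 1)); after release of (0, 2, 1, 0) the pool is (1, 7, 2, 1)
  W3 still needs (5, 1, 2, 1) but only (1, 7, 2, 1) is free — short on res1
  W6 still needs (1, 0, 3, 1) but only (1, 7, 2, 1) is free — short on res3
  W4 still needs (6, 8, 6, 4) but only (1, 7, 2, 1) is free — short on res1, res2, res3 and res4
  W7 still needs (2, 8, 3, 0) but only (1, 7, 2, 1) is free — short on res1, res2 and res3
  W5 still needs (4, 10, 0, 1) but only (1, 7, 2, 1) is free — short on res1 and res2
Processes that could never finish after the grant: W3, W6, W4, W7 and W5.


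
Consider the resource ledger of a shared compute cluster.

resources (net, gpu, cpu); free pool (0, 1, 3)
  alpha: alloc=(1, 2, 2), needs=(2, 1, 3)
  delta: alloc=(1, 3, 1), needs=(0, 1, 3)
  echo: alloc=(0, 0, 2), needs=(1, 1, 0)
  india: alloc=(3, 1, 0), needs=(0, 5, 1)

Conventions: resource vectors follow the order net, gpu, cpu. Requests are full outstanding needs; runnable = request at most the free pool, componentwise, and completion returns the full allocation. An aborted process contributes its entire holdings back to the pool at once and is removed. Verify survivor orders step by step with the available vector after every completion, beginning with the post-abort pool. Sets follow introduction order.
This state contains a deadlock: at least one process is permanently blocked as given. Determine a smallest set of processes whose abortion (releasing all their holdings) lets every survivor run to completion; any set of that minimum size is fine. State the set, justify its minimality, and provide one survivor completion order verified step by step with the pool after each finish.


Minimum abort set: alpha.
Key observation: india had no path to completion before; after the abort of alpha ((1, 2, 2) returned), step 3 is where it fits.
Minimality: the empty abort set fails — the state is deadlocked as it stands.
Survivors finish in the order: delta, echo, india. Verifying each step (pool after the aborts first):
  pool = (1, 3, 5)
  delta: need (0, 1, 3) fits (1, 3, 5); releases (1, 3, 1), pool now (2, 6, 6)
  echo: need (1, 1, 0) fits (2, 6, 6); releases (0, 0, 2), pool now (2, 6, 8)
  india: need (0, 5, 1) fits (2, 6, 8); releases (3, 1, 0), pool now (5, 7, 8)


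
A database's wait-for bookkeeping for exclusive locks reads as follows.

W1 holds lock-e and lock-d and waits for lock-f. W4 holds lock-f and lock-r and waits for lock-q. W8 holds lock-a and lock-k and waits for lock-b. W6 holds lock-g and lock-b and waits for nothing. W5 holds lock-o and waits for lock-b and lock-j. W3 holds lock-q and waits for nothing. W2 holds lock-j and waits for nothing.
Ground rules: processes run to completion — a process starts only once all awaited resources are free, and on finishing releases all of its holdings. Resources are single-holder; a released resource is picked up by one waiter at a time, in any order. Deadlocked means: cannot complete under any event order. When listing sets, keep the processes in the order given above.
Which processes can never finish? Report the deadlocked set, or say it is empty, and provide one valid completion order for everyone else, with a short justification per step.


The deadlocked set is empty.
Key observation: the wait graph is acyclic; completion cascades from the unblocked processes through everyone else.
The rest can finish in the order W2, W6, W3, W4, W1, W5, W8.
Walking it through:
  W2 waits on nothing -> runs at once and releases lock-j
  W6 waits on nothing -> runs at once and releases lock-g and lock-b
  W3 waits on nothing -> runs at once and releases lock-q
  W4 waits on lock-q — all released -> runs and releases lock-f and lock-r
  W1 waits on lock-f — all released -> runs and releases lock-e and lock-d
  W5 waits on lock-b and lock-j — all released -> runs and releases lock-o
  W8 waits on lock-b — all released -> runs and releases lock-a and lock-k


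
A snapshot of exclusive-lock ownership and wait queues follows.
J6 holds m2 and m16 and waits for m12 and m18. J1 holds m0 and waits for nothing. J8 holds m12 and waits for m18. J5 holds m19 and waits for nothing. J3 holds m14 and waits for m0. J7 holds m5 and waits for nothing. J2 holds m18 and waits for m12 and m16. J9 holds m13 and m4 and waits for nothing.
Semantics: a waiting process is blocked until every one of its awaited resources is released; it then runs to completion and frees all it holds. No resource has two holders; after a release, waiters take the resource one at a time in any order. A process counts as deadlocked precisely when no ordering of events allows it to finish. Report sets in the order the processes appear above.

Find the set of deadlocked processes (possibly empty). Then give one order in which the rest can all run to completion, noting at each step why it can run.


Deadlocked: J6, J8 and J2.
Key observation: the wait chain closes on itself along J6 -> J8 -> J2 -> J6; no other process is dragged down with it.
One completion order for the rest: J1, J7, J9, J3, J5.
Step-by-step check:
  J1 waits on nothing -> runs at once and releases m0
  J7 waits on nothing -> runs at once and releases m5
  J9 waits on nothing -> runs at once and releases m13 and m4
  J3 waits on m0 — all released -> runs and releases m14
  J5 waits on nothing -> runs at once and releases m19


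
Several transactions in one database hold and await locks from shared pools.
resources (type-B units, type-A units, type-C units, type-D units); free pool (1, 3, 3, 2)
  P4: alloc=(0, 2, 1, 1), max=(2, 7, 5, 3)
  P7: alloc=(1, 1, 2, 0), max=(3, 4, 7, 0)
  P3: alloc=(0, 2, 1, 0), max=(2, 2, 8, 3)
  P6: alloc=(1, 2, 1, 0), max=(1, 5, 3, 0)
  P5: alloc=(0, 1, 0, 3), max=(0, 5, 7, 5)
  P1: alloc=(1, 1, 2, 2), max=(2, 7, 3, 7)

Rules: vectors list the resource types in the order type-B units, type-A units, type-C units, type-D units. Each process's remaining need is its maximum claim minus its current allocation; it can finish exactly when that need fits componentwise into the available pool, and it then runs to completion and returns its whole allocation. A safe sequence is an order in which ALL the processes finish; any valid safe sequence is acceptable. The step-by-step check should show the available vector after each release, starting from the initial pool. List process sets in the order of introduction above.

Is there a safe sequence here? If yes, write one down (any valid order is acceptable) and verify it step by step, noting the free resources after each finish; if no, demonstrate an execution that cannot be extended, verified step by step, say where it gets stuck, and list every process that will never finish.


SAFE — a valid safe sequence is P6, P4, P7, P3, P5, P1.
Key observation: the first exact fit in this order is P6 — it needs (0, 3, 2, 0) with (1, 3, 3, 2) free, meeting a requested resource to the last unit.
Step-by-step check:
  pool = (1, 3, 3, 2)
  P6: need (0, 3, 2, 0) fits (1, 3, 3, 2); releases (1, 2, 1, 0), pool now (2, 5, 4, 2)
  P4: need (2, 5, 4, 2) fits (2, 5, 4, 2); releases (0, 2, 1, 1), pool now (2, 7, 5, 3)
  P7: need (2, 3, 5, 0) fits (2, 7, 5, 3); releases (1, 1, 2, 0), pool now (3, 8, 7, 3)
  P3: need (2, 0, 7, 3) fits (3, 8, 7, 3); releases (0, 2, 1, 0), pool now (3, 10, 8, 3)
  P5: need (0, 4, 7, 2) fits (3, 10, 8, 3); releases (0, 1, 0, 3), pool now (3, 11, 8, 6)
  P1: need (1, 6, 1, 5) fits (3, 11, 8, 6); releases (1, 1, 2, 2), pool now (4, 12, 10, 8)


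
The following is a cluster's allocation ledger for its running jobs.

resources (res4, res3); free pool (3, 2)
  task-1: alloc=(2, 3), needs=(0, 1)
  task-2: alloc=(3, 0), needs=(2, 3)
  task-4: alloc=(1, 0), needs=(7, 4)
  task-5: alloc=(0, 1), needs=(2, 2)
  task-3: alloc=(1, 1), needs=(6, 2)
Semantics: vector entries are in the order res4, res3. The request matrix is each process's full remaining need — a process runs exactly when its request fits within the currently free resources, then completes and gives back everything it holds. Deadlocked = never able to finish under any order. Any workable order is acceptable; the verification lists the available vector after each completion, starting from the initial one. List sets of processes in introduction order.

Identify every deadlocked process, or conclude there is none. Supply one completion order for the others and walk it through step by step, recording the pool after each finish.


Nothing here is deadlocked.
Key observation: no deadlock: task-1 fits now, and the freed resources carry the rest through.
The rest can finish in the order task-1, task-2, task-3, task-4, task-5. Check, step by step:
  pool = (3, 2)
  task-1: need (0, 1) fits (3, 2); releases (2, 3), pool now (5, 5)
  task-2: need (2, 3) fits (5, 5); releases (3, 0), pool now (8, 5)
  task-3: need (6, 2) fits (8, 5); releases (1, 1), pool now (9, 6)
  task-4: need (7, 4) fits (9, 6); releases (1, 0), pool now (10, 6)
  task-5: need (2, 2) fits (10, 6); releases (0, 1), pool now (10, 7)


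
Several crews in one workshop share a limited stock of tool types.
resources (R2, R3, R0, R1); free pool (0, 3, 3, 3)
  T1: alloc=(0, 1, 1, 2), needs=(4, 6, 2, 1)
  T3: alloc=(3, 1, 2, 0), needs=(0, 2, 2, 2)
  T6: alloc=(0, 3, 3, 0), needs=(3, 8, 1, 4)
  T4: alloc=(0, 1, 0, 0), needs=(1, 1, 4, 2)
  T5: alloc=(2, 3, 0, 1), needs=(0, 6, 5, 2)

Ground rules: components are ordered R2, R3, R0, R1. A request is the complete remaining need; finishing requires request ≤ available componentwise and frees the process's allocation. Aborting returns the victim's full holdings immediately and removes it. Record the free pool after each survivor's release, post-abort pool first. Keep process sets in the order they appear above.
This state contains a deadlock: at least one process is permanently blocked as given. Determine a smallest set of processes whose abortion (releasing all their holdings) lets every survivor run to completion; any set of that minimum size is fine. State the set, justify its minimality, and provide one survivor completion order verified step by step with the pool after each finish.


Abort T5.
Key observation: T1 was stuck for good until T5 gave back (2, 3, 0, 1); in the order shown it finishes at step 2.
Minimality: the empty abort set fails — the state is deadlocked as it stands.
One survivor order: T3, T1, T6, T4. Check, step by step (post-abort pool first):
  pool = (2, 6, 3, 4)
  run T3 (needs (0, 2, 2, 2), free (2, 6, 3, 4)); after release of (3, 1, 2, 0) the pool is (5, 7, 5, 4)
  run T1 (needs (4, 6, 2, 1), free (5, 7, 5, 4)); after release of (0, 1, 1, 2) the pool is (5, 8, 6, 6)
  run T6 (needs (3, 8, 1, 4), free (5, 8, 6, 6)); after release of (0, 3, 3, 0) the pool is (5, 11, 9, 6)
  run T4 (needs (1, 1, 4, 2), free (5, 11, 9, 6)); after release of (0, 1, 0, 0) the pool is (5, 12, 9, 6)


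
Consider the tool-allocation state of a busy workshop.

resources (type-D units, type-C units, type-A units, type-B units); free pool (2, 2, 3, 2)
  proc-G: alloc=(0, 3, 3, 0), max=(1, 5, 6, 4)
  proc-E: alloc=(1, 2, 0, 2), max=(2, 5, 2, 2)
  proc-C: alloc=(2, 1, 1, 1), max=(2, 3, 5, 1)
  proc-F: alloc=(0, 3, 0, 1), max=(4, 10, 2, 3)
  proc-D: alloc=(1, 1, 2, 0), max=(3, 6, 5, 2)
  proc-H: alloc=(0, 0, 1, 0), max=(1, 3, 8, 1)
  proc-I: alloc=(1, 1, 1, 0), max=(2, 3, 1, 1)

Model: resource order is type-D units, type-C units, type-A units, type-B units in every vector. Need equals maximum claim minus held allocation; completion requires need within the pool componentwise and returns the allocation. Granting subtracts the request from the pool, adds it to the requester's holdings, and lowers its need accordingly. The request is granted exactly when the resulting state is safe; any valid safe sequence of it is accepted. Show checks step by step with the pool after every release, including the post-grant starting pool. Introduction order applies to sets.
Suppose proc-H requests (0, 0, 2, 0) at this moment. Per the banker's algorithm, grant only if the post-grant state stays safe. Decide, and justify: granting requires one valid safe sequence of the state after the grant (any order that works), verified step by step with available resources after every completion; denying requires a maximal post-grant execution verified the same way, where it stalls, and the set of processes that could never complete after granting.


DENY — the pretend-granted state is unsafe.
Key observation: after proc-I, proc-E the pool peaks at (4, 5, 2, 4), and each blocked process is short somewhere: proc-G on type-A units; proc-C on type-A units; proc-F on type-C units; proc-D on type-A units; proc-H on type-A units.
Pretend the grant happened; the run proc-I, proc-E goes as far as possible. Step-by-step check:
  pool = (2, 2, 1, 2)
  run proc-I (needs (1, 2, 0, 1), free (2, 2, 1, 2)); after release of (1, 1, 1, 0) the pool is (3, 3, 2, 2)
  run proc-E (needs (1, 3, 2, 0), free (3, 3, 2, 2)); after release of (1, 2, 0, 2) the pool is (4, 5, 2, 4)
  blocked: proc-G wants (1, 2, 3, 4), pool (4, 5, 2, 4) — not enough type-A units
  blocked: proc-C wants (0, 2, 4, 0), pool (4, 5, 2, 4) — not enough type-A units
  blocked: proc-F wants (4, 7, 2, 2), pool (4, 5, 2, 4) — not enough type-C units
  blocked: proc-D wants (2, 5, 3, 2), pool (4, 5, 2, 4) — not enough type-A units
  blocked: proc-H wants (1, 3, 5, 1), pool (4, 5, 2, 4) — not enough type-A units
Post-grant, the permanently blocked set is proc-G, proc-C, proc-F, proc-D and proc-H.


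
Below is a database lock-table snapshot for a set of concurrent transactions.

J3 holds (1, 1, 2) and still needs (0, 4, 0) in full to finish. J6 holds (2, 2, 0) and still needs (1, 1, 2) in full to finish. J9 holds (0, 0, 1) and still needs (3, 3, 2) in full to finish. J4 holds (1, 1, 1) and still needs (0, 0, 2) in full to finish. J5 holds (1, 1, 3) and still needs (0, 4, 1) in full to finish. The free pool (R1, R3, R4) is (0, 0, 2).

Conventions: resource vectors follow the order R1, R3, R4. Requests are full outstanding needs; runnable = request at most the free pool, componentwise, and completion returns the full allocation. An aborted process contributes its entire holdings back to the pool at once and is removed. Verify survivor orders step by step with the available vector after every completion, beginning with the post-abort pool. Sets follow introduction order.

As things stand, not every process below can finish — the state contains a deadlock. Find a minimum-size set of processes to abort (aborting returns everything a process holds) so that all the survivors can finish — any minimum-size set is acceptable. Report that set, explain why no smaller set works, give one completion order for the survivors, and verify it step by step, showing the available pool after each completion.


The answer: abort J3.
Key observation: aborting J3 returns (1, 1, 2), and J5 — hopeless before — runs at step 4 with the returned capacity in the pool.
No smaller set exists: with zero aborts the deadlock remains.
One survivor order: J6, J9, J4, J5. Walking it through (post-abort pool first):
  pool = (1, 1, 4)
  run J6 (needs (1, 1, 2), free (1, 1, 4)); after release of (2, 2, 0) the pool is (3, 3, 4)
  run J9 (needs (3, 3, 2), free (3, 3, 4)); after release of (0, 0, 1) the pool is (3, 3, 5)
  run J4 (needs (0, 0, 2), free (3, 3, 5)); after release of (1, 1, 1) the pool is (4, 4, 6)
  run J5 (needs (0, 4, 1), free (4, 4, 6)); after release of (1, 1, 3) the pool is (5, 5, 9)


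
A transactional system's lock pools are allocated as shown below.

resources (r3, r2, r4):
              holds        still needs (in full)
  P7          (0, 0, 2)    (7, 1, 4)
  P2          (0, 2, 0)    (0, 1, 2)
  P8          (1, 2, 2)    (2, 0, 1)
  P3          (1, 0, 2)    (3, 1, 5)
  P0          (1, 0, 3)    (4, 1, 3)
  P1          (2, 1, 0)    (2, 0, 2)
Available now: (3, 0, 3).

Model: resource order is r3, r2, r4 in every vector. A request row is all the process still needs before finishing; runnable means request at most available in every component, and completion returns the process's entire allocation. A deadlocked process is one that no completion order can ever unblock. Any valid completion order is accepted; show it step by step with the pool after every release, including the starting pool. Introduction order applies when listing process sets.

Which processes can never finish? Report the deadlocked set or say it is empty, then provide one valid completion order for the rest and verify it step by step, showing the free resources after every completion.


The deadlocked set is empty.
Key observation: no deadlock: P8 fits now, and the freed resources carry the rest through.
A valid finishing order for the others: P8, P3, P1, P0, P2, P7. Step-by-step check:
  pool = (3, 0, 3)
  P8: need (2, 0, 1) fits (3, 0, 3); releases (1, 2, 2), pool now (4, 2, 5)
  P3: need (3, 1, 5) fits (4, 2, 5); releases (1, 0, 2), pool now (5, 2, 7)
  P1: need (2, 0, 2) fits (5, 2, 7); releases (2, 1, 0), pool now (7, 3, 7)
  P0: need (4, 1, 3) fits (7, 3, 7); releases (1, 0, 3), pool now (8, 3, 10)
  P2: need (0, 1, 2) fits (8, 3, 10); releases (0, 2, 0), pool now (8, 5, 10)
  P7: need (7, 1, 4) fits (8, 5, 10); releases (0, 0, 2), pool now (8, 5, 12)


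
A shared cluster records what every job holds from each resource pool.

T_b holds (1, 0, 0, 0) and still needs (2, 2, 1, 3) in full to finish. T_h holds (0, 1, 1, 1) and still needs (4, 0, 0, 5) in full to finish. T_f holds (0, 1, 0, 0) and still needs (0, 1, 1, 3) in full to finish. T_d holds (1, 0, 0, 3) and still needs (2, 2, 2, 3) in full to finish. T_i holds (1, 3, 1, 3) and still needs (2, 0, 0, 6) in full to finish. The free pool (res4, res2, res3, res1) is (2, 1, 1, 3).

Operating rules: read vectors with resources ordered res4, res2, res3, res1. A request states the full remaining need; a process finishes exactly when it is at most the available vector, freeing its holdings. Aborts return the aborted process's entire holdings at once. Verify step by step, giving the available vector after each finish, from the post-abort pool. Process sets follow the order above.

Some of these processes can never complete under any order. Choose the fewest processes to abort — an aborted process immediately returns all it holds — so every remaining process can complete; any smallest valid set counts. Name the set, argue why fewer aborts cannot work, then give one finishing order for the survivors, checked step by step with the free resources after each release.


Minimum abort set: T_i.
Key observation: before aborting T_i, T_d was permanently blocked — no order could ever run it; afterwards it completes at step 1.
Minimality: the empty abort set fails — the state is deadlocked as it stands.
Survivors finish in the order: T_d, T_b, T_f, T_h. Verifying each step (pool after the aborts first):
  pool = (3, 4, 2, 6)
  run T_d (needs (2, 2, 2, 3), free (3, 4, 2, 6)); after release of (1, 0, 0, 3) the pool is (4, 4, 2, 9)
  run T_b (needs (2, 2, 1, 3), free (4, 4, 2, 9)); after release of (1, 0, 0, 0) the pool is (5, 4, 2, 9)
  run T_f (needs (0, 1, 1, 3), free (5, 4, 2, 9)); after release of (0, 1, 0, 0) the pool is (5, 5, 2, 9)
  run T_h (needs (4, 0, 0, 5), free (5, 5, 2, 9)); after release of (0, 1, 1, 1) the pool is (5, 6, 3, 10)


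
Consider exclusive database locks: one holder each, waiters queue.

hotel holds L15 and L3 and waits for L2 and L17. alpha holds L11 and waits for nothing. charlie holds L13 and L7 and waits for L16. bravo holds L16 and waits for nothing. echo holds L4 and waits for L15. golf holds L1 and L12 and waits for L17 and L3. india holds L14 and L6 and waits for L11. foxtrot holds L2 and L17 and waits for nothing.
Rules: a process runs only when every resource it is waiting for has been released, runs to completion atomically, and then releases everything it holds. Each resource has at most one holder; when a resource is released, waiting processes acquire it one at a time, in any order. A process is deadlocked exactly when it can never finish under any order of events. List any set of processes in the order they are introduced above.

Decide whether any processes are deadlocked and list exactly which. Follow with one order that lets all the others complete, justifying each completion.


Nothing here is deadlocked.
Key observation: every chain of waits terminates; starting from the processes that wait on nothing, all the rest unlock in turn.
One completion order for the rest: alpha, foxtrot, india, bravo, hotel, charlie, echo, golf.
Walking it through:
  alpha waits on nothing -> runs at once and releases L11
  foxtrot waits on nothing -> runs at once and releases L2 and L17
  run india (all its waits — L11 — are resolved); releases L14 and L6
  bravo waits on nothing -> runs at once and releases L16
  run hotel (all its waits — L2 and L17 — are resolved); releases L15 and L3
  run charlie (all its waits — L16 — are resolved); releases L13 and L7
  run echo (all its waits — L15 — are resolved); releases L4
  run golf (all its waits — L17 and L3 — are resolved); releases L1 and L12


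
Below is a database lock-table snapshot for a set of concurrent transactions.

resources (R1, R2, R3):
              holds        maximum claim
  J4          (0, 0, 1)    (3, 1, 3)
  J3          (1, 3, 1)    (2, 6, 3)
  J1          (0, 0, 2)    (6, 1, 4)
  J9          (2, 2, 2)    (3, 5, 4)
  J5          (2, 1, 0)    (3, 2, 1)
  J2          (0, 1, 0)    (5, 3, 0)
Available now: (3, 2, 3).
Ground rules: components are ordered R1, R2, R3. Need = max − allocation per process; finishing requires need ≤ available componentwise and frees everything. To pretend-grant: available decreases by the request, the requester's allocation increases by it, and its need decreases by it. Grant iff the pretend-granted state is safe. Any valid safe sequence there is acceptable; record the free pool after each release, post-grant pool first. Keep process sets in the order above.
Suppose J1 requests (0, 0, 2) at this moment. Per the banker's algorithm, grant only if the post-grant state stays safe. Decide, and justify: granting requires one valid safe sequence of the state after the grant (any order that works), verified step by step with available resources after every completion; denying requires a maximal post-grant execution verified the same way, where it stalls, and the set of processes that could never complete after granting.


DENY: after the grant no complete ordering would exist.
Key observation: after J5, J2 the pool peaks at (5, 4, 1), and each blocked process is short somewhere: J4 on R3; J3 on R3; J1 on R1; J9 on R3.
After a pretend grant, a maximal execution: J5, J2 — then nothing else fits. Walking it through:
  pool = (3, 2, 1)
  J5 needs (1, 1, 1) <= (3, 2, 1) -> finishes; pool += (2, 1, 0) = (5, 3, 1)
  J2 needs (5, 2, 0) <= (5, 3, 1) -> finishes; pool += (0, 1, 0) = (5, 4, 1)
  J4 still needs (3, 1, 2) but only (5, 4, 1) is free — short on R3
  J3 still needs (1, 3, 2) but only (5, 4, 1) is free — short on R3
  J1 still needs (6, 1, 0) but only (5, 4, 1) is free — short on R1
  J9 still needs (1, 3, 2) but only (5, 4, 1) is free — short on R3
Processes that could never finish after the grant: J4, J3, J1 and J9.


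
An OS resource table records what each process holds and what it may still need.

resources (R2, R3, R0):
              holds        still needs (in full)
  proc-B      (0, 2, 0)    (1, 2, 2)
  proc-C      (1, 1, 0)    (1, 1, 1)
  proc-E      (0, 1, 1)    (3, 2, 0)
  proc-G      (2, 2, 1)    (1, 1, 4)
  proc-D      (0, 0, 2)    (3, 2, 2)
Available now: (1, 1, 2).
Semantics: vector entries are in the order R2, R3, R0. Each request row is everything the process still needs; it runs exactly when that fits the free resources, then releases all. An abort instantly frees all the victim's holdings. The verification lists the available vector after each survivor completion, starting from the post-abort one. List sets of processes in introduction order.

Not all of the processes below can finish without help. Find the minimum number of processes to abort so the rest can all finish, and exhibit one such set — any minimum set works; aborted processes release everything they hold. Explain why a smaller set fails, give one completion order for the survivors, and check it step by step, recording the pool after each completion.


Minimum abort set: proc-D.
Key observation: proc-G had no path to completion before; after the abort of proc-D ((0, 0, 2) returned), step 2 is where it fits.
Why nothing smaller works: aborting no one leaves the state deadlocked as given.
One survivor order: proc-C, proc-G, proc-B, proc-E. Check, step by step (post-abort pool first):
  pool = (1, 1, 4)
  proc-C: need (1, 1, 1) fits (1, 1, 4); releases (1, 1, 0), pool now (2, 2, 4)
  proc-G: need (1, 1, 4) fits (2, 2, 4); releases (2, 2, 1), pool now (4, 4, 5)
  proc-B: need (1, 2, 2) fits (4, 4, 5); releases (0, 2, 0), pool now (4, 6, 5)
  proc-E: need (3, 2, 0) fits (4, 6, 5); releases (0, 1, 1), pool now (4, 7, 6)
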